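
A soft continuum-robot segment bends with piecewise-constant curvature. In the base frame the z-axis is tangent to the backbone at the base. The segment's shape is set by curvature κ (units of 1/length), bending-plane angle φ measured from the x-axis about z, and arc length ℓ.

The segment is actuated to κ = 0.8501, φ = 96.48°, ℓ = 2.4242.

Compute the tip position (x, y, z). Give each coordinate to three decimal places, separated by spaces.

-0.195 1.719 1.038

θ = κ·ℓ = 0.8501 × 2.4242 = 2.06081 rad
ρ = (1 − cos θ)/κ = (1 − -0.47064)/0.8501 = 1.72996
z = sin θ / κ = 0.88233/0.8501 = 1.03791
x = ρ cos φ = 1.72996 × cos(96.48°) = -0.19524
y = ρ sin φ = 1.72996 × sin(96.48°) = 1.71891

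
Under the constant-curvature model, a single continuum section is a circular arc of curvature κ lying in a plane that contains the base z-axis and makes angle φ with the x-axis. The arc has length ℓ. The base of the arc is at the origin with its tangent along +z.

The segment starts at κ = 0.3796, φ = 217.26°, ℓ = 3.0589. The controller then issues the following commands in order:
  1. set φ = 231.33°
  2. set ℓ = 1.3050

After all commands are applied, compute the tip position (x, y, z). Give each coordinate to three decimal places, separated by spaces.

initial: κ=0.3796, φ=217.26°, ℓ=3.0589
cmd 1: set φ=231.33° → (κ,φ,ℓ)=(0.3796,231.33°,3.0589) → tip=(-0.9905,-1.2376,2.4164)
cmd 2: set ℓ=1.3050 → (κ,φ,ℓ)=(0.3796,231.33°,1.3050) → tip=(-0.1979,-0.2472,1.2523)

-0.198 -0.247 1.252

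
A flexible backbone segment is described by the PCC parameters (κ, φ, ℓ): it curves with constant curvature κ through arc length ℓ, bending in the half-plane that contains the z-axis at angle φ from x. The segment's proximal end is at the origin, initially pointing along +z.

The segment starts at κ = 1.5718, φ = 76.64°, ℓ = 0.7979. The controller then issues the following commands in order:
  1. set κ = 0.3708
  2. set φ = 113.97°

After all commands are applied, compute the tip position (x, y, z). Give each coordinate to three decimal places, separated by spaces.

-0.048 0.107 0.786

initial: κ=1.5718, φ=76.64°, ℓ=0.7979
cmd 1: set κ=0.3708 → (κ,φ,ℓ)=(0.3708,76.64°,0.7979) → tip=(0.0271,0.1140,0.7863)
cmd 2: set φ=113.97° → (κ,φ,ℓ)=(0.3708,113.97°,0.7979) → tip=(-0.0476,0.1071,0.7863)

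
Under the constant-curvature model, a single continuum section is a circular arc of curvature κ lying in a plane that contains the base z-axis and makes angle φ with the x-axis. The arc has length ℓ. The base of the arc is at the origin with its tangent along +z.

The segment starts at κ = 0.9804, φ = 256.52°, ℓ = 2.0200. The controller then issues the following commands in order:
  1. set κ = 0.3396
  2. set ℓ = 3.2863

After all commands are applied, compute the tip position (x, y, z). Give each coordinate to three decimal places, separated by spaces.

initial: κ=0.9804, φ=256.52°, ℓ=2.0200
cmd 1: set κ=0.3396 → (κ,φ,ℓ)=(0.3396,256.52°,2.0200) → tip=(-0.1553,-0.6478,1.8653)
cmd 2: set ℓ=3.2863 → (κ,φ,ℓ)=(0.3396,256.52°,3.2863) → tip=(-0.3849,-1.6057,2.6454)

-0.385 -1.606 2.645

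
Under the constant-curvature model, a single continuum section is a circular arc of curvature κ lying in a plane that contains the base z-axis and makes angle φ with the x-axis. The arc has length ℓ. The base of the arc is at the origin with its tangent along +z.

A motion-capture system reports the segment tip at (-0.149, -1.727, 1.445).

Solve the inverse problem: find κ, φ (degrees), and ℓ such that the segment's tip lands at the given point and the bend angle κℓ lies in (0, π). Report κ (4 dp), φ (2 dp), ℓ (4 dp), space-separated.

0.6807 265.07 2.5734

ρ = √(x²+y²) = √(-0.149² + -1.727²) = 1.73342
φ = atan2(y, x) mod 360° = atan2(-1.727, -0.149) = 265.0689°
|p|² = ρ² + z² = 1.73342² + 1.445² = 5.09276
κ = 2ρ / |p|² = 2×1.73342 / 5.09276 = 0.68074
θ = 2·atan2(ρ, z) = 2·atan2(1.73342, 1.445) = 1.75178 rad
ℓ = θ/κ = 1.75178/0.68074 = 2.57336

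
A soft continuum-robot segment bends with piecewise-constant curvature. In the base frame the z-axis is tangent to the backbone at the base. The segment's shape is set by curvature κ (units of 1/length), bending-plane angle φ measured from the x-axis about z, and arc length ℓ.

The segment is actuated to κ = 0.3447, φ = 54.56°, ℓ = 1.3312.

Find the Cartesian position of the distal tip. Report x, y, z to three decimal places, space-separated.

θ = κ·ℓ = 0.3447 × 1.3312 = 0.45886 rad
ρ = (1 − cos θ)/κ = (1 − 0.89656)/0.3447 = 0.30010
z = sin θ / κ = 0.44293/0.3447 = 1.28497
x = ρ cos φ = 0.30010 × cos(54.56°) = 0.17401
y = ρ sin φ = 0.30010 × sin(54.56°) = 0.24450

0.174 0.244 1.285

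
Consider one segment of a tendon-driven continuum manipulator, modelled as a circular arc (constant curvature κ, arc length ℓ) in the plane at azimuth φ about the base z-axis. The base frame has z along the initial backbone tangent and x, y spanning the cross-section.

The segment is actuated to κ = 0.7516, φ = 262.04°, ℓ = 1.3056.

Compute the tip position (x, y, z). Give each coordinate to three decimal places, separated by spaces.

θ = κ·ℓ = 0.7516 × 1.3056 = 0.98129 rad
ρ = (1 − cos θ)/κ = (1 − 0.55595)/0.7516 = 0.59080
z = sin θ / κ = 0.83121/0.7516 = 1.10593
x = ρ cos φ = 0.59080 × cos(262.04°) = -0.08182
y = ρ sin φ = 0.59080 × sin(262.04°) = -0.58511

-0.082 -0.585 1.106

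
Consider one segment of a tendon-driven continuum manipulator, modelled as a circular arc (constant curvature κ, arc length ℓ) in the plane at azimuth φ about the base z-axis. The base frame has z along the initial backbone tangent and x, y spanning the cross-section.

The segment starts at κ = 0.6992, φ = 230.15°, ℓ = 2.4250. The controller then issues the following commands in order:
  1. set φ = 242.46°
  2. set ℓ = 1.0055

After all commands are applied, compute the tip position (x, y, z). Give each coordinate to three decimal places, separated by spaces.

initial: κ=0.6992, φ=230.15°, ℓ=2.4250
cmd 1: set φ=242.46° → (κ,φ,ℓ)=(0.6992,242.46°,2.4250) → tip=(-0.7436,-1.4260,1.4191)
cmd 2: set ℓ=1.0055 → (κ,φ,ℓ)=(0.6992,242.46°,1.0055) → tip=(-0.1568,-0.3007,0.9247)

-0.157 -0.301 0.925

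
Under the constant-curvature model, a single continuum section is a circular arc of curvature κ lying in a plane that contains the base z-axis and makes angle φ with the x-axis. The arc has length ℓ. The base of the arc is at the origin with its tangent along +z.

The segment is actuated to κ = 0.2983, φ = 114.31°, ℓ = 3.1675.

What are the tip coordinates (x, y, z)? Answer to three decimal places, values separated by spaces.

-0.572 1.265 2.717

θ = κ·ℓ = 0.2983 × 3.1675 = 0.94487 rad
ρ = (1 − cos θ)/κ = (1 − 0.58585)/0.2983 = 1.38836
z = sin θ / κ = 0.81042/0.2983 = 2.71679
x = ρ cos φ = 1.38836 × cos(114.31°) = -0.57155
y = ρ sin φ = 1.38836 × sin(114.31°) = 1.26526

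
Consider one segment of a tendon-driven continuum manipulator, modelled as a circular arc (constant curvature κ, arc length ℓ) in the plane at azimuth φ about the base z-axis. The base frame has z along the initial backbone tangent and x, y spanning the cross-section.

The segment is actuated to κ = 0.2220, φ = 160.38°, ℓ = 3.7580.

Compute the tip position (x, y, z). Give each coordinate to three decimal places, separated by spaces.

-1.393 0.497 3.337

θ = κ·ℓ = 0.2220 × 3.7580 = 0.83428 rad
ρ = (1 − cos θ)/κ = (1 − 0.67171)/0.2220 = 1.47876
z = sin θ / κ = 0.74081/0.2220 = 3.33698
x = ρ cos φ = 1.47876 × cos(160.38°) = -1.39291
y = ρ sin φ = 1.47876 × sin(160.38°) = 0.49654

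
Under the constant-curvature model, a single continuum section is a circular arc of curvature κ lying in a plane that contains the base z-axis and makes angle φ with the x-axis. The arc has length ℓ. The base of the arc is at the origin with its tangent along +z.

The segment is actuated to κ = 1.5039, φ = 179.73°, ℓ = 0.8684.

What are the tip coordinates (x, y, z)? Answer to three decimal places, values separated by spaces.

-0.491 0.002 0.642

θ = κ·ℓ = 1.5039 × 0.8684 = 1.30599 rad
ρ = (1 − cos θ)/κ = (1 − 0.26173)/1.5039 = 0.49091
z = sin θ / κ = 0.96514/1.5039 = 0.64176
x = ρ cos φ = 0.49091 × cos(179.73°) = -0.49090
y = ρ sin φ = 0.49091 × sin(179.73°) = 0.00231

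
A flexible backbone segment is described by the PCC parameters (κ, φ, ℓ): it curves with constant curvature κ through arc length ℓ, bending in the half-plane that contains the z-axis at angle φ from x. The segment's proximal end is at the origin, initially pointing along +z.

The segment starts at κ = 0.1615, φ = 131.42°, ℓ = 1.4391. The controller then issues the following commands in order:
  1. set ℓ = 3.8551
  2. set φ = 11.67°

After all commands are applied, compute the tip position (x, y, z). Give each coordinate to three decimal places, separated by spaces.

1.138 0.235 3.611

initial: κ=0.1615, φ=131.42°, ℓ=1.4391
cmd 1: set ℓ=3.8551 → (κ,φ,ℓ)=(0.1615,131.42°,3.8551) → tip=(-0.7686,0.8712,3.6108)
cmd 2: set φ=11.67° → (κ,φ,ℓ)=(0.1615,11.67°,3.8551) → tip=(1.1378,0.2350,3.6108)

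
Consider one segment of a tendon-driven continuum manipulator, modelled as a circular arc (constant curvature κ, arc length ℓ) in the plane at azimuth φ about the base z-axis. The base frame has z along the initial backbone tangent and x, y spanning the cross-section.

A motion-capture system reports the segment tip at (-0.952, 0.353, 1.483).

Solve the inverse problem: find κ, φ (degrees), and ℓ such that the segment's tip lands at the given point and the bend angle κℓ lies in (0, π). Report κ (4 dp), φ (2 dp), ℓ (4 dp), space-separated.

0.6287 159.66 1.9100

ρ = √(x²+y²) = √(-0.952² + 0.353²) = 1.01534
φ = atan2(y, x) mod 360° = atan2(0.353, -0.952) = 159.6553°
|p|² = ρ² + z² = 1.01534² + 1.483² = 3.23020
κ = 2ρ / |p|² = 2×1.01534 / 3.23020 = 0.62865
θ = 2·atan2(ρ, z) = 2·atan2(1.01534, 1.483) = 1.20070 rad
ℓ = θ/κ = 1.20070/0.62865 = 1.90996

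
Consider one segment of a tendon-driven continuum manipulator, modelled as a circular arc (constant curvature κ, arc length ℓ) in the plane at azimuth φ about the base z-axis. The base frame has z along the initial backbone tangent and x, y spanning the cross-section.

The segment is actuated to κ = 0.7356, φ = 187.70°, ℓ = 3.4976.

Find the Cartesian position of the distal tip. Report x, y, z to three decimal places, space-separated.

θ = κ·ℓ = 0.7356 × 3.4976 = 2.57283 rad
ρ = (1 − cos θ)/κ = (1 − -0.84257)/0.7356 = 2.50485
z = sin θ / κ = 0.53859/0.7356 = 0.73217
x = ρ cos φ = 2.50485 × cos(187.70°) = -2.48227
y = ρ sin φ = 2.50485 × sin(187.70°) = -0.33562

-2.482 -0.336 0.732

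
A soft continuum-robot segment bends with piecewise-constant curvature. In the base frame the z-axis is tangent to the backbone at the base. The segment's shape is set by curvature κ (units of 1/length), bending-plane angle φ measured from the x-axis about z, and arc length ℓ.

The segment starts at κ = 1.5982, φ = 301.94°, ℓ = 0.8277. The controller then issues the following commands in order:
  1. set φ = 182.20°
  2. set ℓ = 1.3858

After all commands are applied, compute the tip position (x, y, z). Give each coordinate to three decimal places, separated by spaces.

-1.001 -0.038 0.500

initial: κ=1.5982, φ=301.94°, ℓ=0.8277
cmd 1: set φ=182.20° → (κ,φ,ℓ)=(1.5982,182.20°,0.8277) → tip=(-0.4718,-0.0181,0.6066)
cmd 2: set ℓ=1.3858 → (κ,φ,ℓ)=(1.5982,182.20°,1.3858) → tip=(-1.0006,-0.0384,0.5004)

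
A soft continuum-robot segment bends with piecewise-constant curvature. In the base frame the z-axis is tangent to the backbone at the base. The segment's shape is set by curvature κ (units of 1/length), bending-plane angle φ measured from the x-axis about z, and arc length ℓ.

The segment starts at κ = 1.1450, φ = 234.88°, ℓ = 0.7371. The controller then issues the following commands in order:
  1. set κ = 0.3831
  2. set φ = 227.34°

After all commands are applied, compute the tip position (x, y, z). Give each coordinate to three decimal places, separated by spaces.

initial: κ=1.1450, φ=234.88°, ℓ=0.7371
cmd 1: set κ=0.3831 → (κ,φ,ℓ)=(0.3831,234.88°,0.7371) → tip=(-0.0595,-0.0846,0.7273)
cmd 2: set φ=227.34° → (κ,φ,ℓ)=(0.3831,227.34°,0.7371) → tip=(-0.0701,-0.0760,0.7273)

-0.070 -0.076 0.727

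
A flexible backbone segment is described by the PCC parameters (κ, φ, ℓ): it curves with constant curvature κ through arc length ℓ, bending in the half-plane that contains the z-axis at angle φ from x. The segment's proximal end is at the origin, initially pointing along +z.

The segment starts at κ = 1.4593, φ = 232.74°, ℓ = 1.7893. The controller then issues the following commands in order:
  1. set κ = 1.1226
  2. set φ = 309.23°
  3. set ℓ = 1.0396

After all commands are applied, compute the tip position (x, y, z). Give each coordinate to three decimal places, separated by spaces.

initial: κ=1.4593, φ=232.74°, ℓ=1.7893
cmd 1: set κ=1.1226 → (κ,φ,ℓ)=(1.1226,232.74°,1.7893) → tip=(-0.7680,-1.0096,0.8067)
cmd 2: set φ=309.23° → (κ,φ,ℓ)=(1.1226,309.23°,1.7893) → tip=(0.8022,-0.9826,0.8067)
cmd 3: set ℓ=1.0396 → (κ,φ,ℓ)=(1.1226,309.23°,1.0396) → tip=(0.3420,-0.4189,0.8192)

0.342 -0.419 0.819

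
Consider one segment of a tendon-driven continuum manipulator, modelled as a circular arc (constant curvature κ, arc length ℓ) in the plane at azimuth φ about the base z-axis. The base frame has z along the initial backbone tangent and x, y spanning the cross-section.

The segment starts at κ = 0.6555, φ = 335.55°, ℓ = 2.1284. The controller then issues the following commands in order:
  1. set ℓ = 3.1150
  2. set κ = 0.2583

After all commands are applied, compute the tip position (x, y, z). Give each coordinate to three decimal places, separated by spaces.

1.081 -0.491 2.790

initial: κ=0.6555, φ=335.55°, ℓ=2.1284
cmd 1: set ℓ=3.1150 → (κ,φ,ℓ)=(0.6555,335.55°,3.1150) → tip=(2.0190,-0.9180,1.3594)
cmd 2: set κ=0.2583 → (κ,φ,ℓ)=(0.2583,335.55°,3.1150) → tip=(1.0806,-0.4913,2.7896)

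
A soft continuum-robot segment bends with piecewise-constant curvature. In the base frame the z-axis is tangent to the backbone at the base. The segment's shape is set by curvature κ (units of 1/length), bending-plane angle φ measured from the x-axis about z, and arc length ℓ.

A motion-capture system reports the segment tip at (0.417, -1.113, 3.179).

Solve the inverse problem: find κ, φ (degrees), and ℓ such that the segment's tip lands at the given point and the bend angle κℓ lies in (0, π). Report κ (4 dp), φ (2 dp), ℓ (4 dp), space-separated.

0.2064 290.54 3.4674

ρ = √(x²+y²) = √(0.417² + -1.113²) = 1.18855
φ = atan2(y, x) mod 360° = atan2(-1.113, 0.417) = 290.5391°
|p|² = ρ² + z² = 1.18855² + 3.179² = 11.51870
κ = 2ρ / |p|² = 2×1.18855 / 11.51870 = 0.20637
θ = 2·atan2(ρ, z) = 2·atan2(1.18855, 3.179) = 0.71557 rad
ℓ = θ/κ = 0.71557/0.20637 = 3.46743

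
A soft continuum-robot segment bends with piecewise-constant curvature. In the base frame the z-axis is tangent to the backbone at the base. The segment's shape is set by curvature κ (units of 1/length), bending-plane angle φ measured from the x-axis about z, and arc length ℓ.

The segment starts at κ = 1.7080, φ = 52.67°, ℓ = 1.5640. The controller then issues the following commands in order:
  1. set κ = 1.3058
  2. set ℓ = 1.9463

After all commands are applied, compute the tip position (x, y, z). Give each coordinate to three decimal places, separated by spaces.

initial: κ=1.7080, φ=52.67°, ℓ=1.5640
cmd 1: set κ=1.3058 → (κ,φ,ℓ)=(1.3058,52.67°,1.5640) → tip=(0.6753,0.8855,0.6823)
cmd 2: set ℓ=1.9463 → (κ,φ,ℓ)=(1.3058,52.67°,1.9463) → tip=(0.8476,1.1115,0.4325)

0.848 1.111 0.432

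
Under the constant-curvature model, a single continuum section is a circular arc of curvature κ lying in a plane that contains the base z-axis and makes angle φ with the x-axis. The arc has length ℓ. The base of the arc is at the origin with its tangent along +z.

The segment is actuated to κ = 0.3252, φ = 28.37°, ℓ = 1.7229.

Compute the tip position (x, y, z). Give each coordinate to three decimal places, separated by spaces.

θ = κ·ℓ = 0.3252 × 1.7229 = 0.56029 rad
ρ = (1 − cos θ)/κ = (1 − 0.84710)/0.3252 = 0.47016
z = sin θ / κ = 0.53143/0.3252 = 1.63416
x = ρ cos φ = 0.47016 × cos(28.37°) = 0.41370
y = ρ sin φ = 0.47016 × sin(28.37°) = 0.22340

0.414 0.223 1.634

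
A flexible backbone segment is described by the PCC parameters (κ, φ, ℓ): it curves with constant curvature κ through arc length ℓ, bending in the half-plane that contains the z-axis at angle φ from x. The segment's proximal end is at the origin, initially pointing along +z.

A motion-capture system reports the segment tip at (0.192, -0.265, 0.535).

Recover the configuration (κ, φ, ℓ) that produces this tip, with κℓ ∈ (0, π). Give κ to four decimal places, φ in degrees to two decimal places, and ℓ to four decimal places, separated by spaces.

ρ = √(x²+y²) = √(0.192² + -0.265²) = 0.32724
φ = atan2(y, x) mod 360° = atan2(-0.265, 0.192) = 305.9244°
|p|² = ρ² + z² = 0.32724² + 0.535² = 0.39331
κ = 2ρ / |p|² = 2×0.32724 / 0.39331 = 1.66404
θ = 2·atan2(ρ, z) = 2·atan2(0.32724, 0.535) = 1.09792 rad
ℓ = θ/κ = 1.09792/1.66404 = 0.65979

1.6640 305.92 0.6598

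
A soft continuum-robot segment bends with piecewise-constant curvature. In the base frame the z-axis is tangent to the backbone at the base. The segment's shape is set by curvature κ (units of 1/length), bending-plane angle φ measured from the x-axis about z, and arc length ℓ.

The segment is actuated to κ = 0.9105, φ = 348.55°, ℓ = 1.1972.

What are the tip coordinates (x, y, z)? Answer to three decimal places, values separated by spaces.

θ = κ·ℓ = 0.9105 × 1.1972 = 1.09005 rad
ρ = (1 − cos θ)/κ = (1 − 0.46244)/0.9105 = 0.59040
z = sin θ / κ = 0.88665/0.9105 = 0.97381
x = ρ cos φ = 0.59040 × cos(348.55°) = 0.57865
y = ρ sin φ = 0.59040 × sin(348.55°) = -0.11720

0.579 -0.117 0.974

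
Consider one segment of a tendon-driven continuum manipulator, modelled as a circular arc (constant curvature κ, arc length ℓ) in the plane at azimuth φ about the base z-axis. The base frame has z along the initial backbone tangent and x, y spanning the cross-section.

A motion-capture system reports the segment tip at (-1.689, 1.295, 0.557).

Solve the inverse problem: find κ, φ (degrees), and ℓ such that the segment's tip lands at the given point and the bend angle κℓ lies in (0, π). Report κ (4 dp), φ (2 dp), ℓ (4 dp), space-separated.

0.8795 142.52 2.9900

ρ = √(x²+y²) = √(-1.689² + 1.295²) = 2.12832
φ = atan2(y, x) mod 360° = atan2(1.295, -1.689) = 142.5217°
|p|² = ρ² + z² = 2.12832² + 0.557² = 4.84000
κ = 2ρ / |p|² = 2×2.12832 / 4.84000 = 0.87947
θ = 2·atan2(ρ, z) = 2·atan2(2.12832, 0.557) = 2.62966 rad
ℓ = θ/κ = 2.62966/0.87947 = 2.99004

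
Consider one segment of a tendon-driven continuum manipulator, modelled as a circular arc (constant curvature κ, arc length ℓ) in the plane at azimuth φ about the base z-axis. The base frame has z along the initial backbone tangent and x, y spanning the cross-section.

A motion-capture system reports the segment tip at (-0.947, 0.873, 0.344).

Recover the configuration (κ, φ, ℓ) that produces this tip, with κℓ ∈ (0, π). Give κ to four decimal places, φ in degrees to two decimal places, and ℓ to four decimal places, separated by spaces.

ρ = √(x²+y²) = √(-0.947² + 0.873²) = 1.28800
φ = atan2(y, x) mod 360° = atan2(0.873, -0.947) = 137.3283°
|p|² = ρ² + z² = 1.28800² + 0.344² = 1.77727
κ = 2ρ / |p|² = 2×1.28800 / 1.77727 = 1.44941
θ = 2·atan2(ρ, z) = 2·atan2(1.28800, 0.344) = 2.61961 rad
ℓ = θ/κ = 2.61961/1.44941 = 1.80737

1.4494 137.33 1.8074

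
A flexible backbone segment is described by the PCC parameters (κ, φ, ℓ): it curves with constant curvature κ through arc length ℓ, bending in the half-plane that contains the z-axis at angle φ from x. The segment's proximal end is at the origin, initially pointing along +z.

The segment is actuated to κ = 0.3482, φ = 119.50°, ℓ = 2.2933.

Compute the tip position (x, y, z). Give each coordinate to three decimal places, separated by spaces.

θ = κ·ℓ = 0.3482 × 2.2933 = 0.79853 rad
ρ = (1 − cos θ)/κ = (1 − 0.69776)/0.3482 = 0.86800
z = sin θ / κ = 0.71633/0.3482 = 2.05723
x = ρ cos φ = 0.86800 × cos(119.50°) = -0.42742
y = ρ sin φ = 0.86800 × sin(119.50°) = 0.75547

-0.427 0.755 2.057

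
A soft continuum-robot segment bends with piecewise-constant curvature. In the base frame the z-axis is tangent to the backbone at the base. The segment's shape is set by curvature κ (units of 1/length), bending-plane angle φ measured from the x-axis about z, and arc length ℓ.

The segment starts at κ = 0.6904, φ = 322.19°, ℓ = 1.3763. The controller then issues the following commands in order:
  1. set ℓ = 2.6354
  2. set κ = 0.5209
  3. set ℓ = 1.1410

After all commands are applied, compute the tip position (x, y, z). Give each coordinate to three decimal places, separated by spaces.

initial: κ=0.6904, φ=322.19°, ℓ=1.3763
cmd 1: set ℓ=2.6354 → (κ,φ,ℓ)=(0.6904,322.19°,2.6354) → tip=(1.4260,-1.1065,1.4039)
cmd 2: set κ=0.5209 → (κ,φ,ℓ)=(0.5209,322.19°,2.6354) → tip=(1.2183,-0.9454,1.8822)
cmd 3: set ℓ=1.1410 → (κ,φ,ℓ)=(0.5209,322.19°,1.1410) → tip=(0.2601,-0.2018,1.0750)

0.260 -0.202 1.075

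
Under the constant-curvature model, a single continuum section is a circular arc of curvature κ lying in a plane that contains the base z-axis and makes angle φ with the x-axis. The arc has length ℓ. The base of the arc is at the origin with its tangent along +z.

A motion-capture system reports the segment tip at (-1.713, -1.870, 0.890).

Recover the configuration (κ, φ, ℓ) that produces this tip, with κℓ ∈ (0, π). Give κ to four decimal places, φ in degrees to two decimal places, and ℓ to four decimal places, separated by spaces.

ρ = √(x²+y²) = √(-1.713² + -1.870²) = 2.53599
φ = atan2(y, x) mod 360° = atan2(-1.870, -1.713) = 227.5090°
|p|² = ρ² + z² = 2.53599² + 0.890² = 7.22337
κ = 2ρ / |p|² = 2×2.53599 / 7.22337 = 0.70216
θ = 2·atan2(ρ, z) = 2·atan2(2.53599, 0.890) = 2.46656 rad
ℓ = θ/κ = 2.46656/0.70216 = 3.51279

0.7022 227.51 3.5128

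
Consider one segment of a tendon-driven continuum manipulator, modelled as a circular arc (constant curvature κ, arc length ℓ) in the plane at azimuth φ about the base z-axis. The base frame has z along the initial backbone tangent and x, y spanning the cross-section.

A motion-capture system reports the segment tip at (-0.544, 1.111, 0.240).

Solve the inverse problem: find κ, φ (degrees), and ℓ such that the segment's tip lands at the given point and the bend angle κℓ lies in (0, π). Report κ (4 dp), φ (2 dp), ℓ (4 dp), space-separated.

1.5581 116.09 1.7703

ρ = √(x²+y²) = √(-0.544² + 1.111²) = 1.23704
φ = atan2(y, x) mod 360° = atan2(1.111, -0.544) = 116.0886°
|p|² = ρ² + z² = 1.23704² + 0.240² = 1.58786
κ = 2ρ / |p|² = 2×1.23704 / 1.58786 = 1.55812
θ = 2·atan2(ρ, z) = 2·atan2(1.23704, 0.240) = 2.75833 rad
ℓ = θ/κ = 2.75833/1.55812 = 1.77029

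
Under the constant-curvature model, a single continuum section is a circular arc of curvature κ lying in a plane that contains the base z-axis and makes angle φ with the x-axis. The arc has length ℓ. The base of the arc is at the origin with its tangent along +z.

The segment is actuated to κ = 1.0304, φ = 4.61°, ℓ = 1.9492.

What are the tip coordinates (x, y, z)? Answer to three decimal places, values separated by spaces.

1.377 0.111 0.879

θ = κ·ℓ = 1.0304 × 1.9492 = 2.00846 rad
ρ = (1 − cos θ)/κ = (1 − -0.42382)/1.0304 = 1.38181
z = sin θ / κ = 0.90575/1.0304 = 0.87902
x = ρ cos φ = 1.38181 × cos(4.61°) = 1.37734
y = ρ sin φ = 1.38181 × sin(4.61°) = 0.11106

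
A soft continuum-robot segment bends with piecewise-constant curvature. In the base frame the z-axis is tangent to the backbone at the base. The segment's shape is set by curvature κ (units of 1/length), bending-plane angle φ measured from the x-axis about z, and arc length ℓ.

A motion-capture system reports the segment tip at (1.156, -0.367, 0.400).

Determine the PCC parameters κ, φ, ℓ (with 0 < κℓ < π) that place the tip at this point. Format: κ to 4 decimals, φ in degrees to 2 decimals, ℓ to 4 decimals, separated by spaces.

ρ = √(x²+y²) = √(1.156² + -0.367²) = 1.21286
φ = atan2(y, x) mod 360° = atan2(-0.367, 1.156) = 342.3867°
|p|² = ρ² + z² = 1.21286² + 0.400² = 1.63102
κ = 2ρ / |p|² = 2×1.21286 / 1.63102 = 1.48723
θ = 2·atan2(ρ, z) = 2·atan2(1.21286, 0.400) = 2.50446 rad
ℓ = θ/κ = 2.50446/1.48723 = 1.68397

1.4872 342.39 1.6840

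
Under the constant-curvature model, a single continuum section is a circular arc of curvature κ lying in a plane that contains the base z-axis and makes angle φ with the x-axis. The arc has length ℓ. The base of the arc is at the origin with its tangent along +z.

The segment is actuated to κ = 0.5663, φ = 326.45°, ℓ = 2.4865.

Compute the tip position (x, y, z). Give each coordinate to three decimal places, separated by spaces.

θ = κ·ℓ = 0.5663 × 2.4865 = 1.40810 rad
ρ = (1 − cos θ)/κ = (1 − 0.16197)/0.5663 = 1.47983
z = sin θ / κ = 0.98679/0.5663 = 1.74253
x = ρ cos φ = 1.47983 × cos(326.45°) = 1.23329
y = ρ sin φ = 1.47983 × sin(326.45°) = -0.81785

1.233 -0.818 1.743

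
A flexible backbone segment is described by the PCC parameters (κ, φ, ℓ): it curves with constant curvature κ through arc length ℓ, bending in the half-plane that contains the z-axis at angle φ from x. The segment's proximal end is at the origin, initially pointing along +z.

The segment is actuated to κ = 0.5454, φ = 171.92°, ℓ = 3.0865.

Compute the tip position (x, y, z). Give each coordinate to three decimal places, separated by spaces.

θ = κ·ℓ = 0.5454 × 3.0865 = 1.68338 rad
ρ = (1 − cos θ)/κ = (1 − -0.11234)/0.5454 = 2.03950
z = sin θ / κ = 0.99367/0.5454 = 1.82191
x = ρ cos φ = 2.03950 × cos(171.92°) = -2.01925
y = ρ sin φ = 2.03950 × sin(171.92°) = 0.28666

-2.019 0.287 1.822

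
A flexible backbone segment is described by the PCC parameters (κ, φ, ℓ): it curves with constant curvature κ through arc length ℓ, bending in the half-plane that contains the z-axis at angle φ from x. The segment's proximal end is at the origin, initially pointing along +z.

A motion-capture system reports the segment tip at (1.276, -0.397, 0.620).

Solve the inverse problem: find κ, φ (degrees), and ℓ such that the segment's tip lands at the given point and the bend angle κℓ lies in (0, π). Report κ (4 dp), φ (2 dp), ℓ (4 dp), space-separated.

ρ = √(x²+y²) = √(1.276² + -0.397²) = 1.33633
φ = atan2(y, x) mod 360° = atan2(-0.397, 1.276) = 342.7176°
|p|² = ρ² + z² = 1.33633² + 0.620² = 2.17019
κ = 2ρ / |p|² = 2×1.33633 / 2.17019 = 1.23154
θ = 2·atan2(ρ, z) = 2·atan2(1.33633, 0.620) = 2.27279 rad
ℓ = θ/κ = 2.27279/1.23154 = 1.84549

1.2315 342.72 1.8455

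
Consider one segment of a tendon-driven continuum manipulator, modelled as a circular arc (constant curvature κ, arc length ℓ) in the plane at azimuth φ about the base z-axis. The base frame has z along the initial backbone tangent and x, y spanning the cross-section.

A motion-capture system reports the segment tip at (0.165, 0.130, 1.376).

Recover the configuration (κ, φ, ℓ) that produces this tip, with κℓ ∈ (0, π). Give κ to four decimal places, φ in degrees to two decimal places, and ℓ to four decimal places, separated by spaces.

ρ = √(x²+y²) = √(0.165² + 0.130²) = 0.21006
φ = atan2(y, x) mod 360° = atan2(0.130, 0.165) = 38.2338°
|p|² = ρ² + z² = 0.21006² + 1.376² = 1.93750
κ = 2ρ / |p|² = 2×0.21006 / 1.93750 = 0.21684
θ = 2·atan2(ρ, z) = 2·atan2(0.21006, 1.376) = 0.30298 rad
ℓ = θ/κ = 0.30298/0.21684 = 1.39728

0.2168 38.23 1.3973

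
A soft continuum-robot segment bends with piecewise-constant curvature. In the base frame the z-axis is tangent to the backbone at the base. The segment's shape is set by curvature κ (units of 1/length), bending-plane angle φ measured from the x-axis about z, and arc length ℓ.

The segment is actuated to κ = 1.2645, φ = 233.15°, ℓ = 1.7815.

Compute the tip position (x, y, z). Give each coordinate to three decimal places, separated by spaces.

θ = κ·ℓ = 1.2645 × 1.7815 = 2.25271 rad
ρ = (1 − cos θ)/κ = (1 − -0.63028)/1.2645 = 1.28927
z = sin θ / κ = 0.77637/1.2645 = 0.61397
x = ρ cos φ = 1.28927 × cos(233.15°) = -0.77320
y = ρ sin φ = 1.28927 × sin(233.15°) = -1.03168

-0.773 -1.032 0.614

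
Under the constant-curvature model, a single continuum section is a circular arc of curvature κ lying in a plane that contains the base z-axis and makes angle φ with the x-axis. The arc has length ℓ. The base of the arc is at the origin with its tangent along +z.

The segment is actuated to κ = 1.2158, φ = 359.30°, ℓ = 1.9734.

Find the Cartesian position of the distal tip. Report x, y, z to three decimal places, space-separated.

θ = κ·ℓ = 1.2158 × 1.9734 = 2.39926 rad
ρ = (1 − cos θ)/κ = (1 − -0.73689)/1.2158 = 1.42860
z = sin θ / κ = 0.67601/1.2158 = 0.55602
x = ρ cos φ = 1.42860 × cos(359.30°) = 1.42849
y = ρ sin φ = 1.42860 × sin(359.30°) = -0.01745

1.428 -0.017 0.556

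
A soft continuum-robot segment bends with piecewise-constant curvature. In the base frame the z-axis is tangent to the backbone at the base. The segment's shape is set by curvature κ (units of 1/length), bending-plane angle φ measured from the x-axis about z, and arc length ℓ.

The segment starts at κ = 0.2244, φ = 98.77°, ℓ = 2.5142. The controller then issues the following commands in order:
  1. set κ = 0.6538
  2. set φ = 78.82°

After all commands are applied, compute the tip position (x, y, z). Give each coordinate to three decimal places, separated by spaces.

initial: κ=0.2244, φ=98.77°, ℓ=2.5142
cmd 1: set κ=0.6538 → (κ,φ,ℓ)=(0.6538,98.77°,2.5142) → tip=(-0.2502,1.6219,1.5254)
cmd 2: set φ=78.82° → (κ,φ,ℓ)=(0.6538,78.82°,2.5142) → tip=(0.3182,1.6099,1.5254)

0.318 1.610 1.525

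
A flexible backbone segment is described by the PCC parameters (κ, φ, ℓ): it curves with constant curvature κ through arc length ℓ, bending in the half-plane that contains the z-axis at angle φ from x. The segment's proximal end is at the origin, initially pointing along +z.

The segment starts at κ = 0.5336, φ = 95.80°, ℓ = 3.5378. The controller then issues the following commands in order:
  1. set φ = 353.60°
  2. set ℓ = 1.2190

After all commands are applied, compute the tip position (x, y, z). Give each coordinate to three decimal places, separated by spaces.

0.380 -0.043 1.135

initial: κ=0.5336, φ=95.80°, ℓ=3.5378
cmd 1: set φ=353.60° → (κ,φ,ℓ)=(0.5336,353.60°,3.5378) → tip=(2.4429,-0.2740,1.7807)
cmd 2: set ℓ=1.2190 → (κ,φ,ℓ)=(0.5336,353.60°,1.2190) → tip=(0.3803,-0.0427,1.1348)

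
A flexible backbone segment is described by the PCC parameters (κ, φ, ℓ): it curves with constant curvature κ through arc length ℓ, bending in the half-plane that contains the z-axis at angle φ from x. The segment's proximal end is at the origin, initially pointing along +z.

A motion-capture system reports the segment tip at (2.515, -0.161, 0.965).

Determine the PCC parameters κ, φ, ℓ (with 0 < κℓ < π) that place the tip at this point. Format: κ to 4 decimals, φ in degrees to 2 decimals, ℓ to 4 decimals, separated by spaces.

ρ = √(x²+y²) = √(2.515² + -0.161²) = 2.52015
φ = atan2(y, x) mod 360° = atan2(-0.161, 2.515) = 356.3372°
|p|² = ρ² + z² = 2.52015² + 0.965² = 7.28237
κ = 2ρ / |p|² = 2×2.52015 / 7.28237 = 0.69212
θ = 2·atan2(ρ, z) = 2·atan2(2.52015, 0.965) = 2.41021 rad
ℓ = θ/κ = 2.41021/0.69212 = 3.48235

0.6921 356.34 3.4823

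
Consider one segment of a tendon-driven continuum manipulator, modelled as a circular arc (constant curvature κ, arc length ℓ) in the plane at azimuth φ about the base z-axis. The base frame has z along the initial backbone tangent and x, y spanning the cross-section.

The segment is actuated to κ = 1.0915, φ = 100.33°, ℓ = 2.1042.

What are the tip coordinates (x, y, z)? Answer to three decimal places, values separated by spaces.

θ = κ·ℓ = 1.0915 × 2.1042 = 2.29673 rad
ρ = (1 − cos θ)/κ = (1 − -0.66384)/1.0915 = 1.52436
z = sin θ / κ = 0.74788/1.0915 = 0.68518
x = ρ cos φ = 1.52436 × cos(100.33°) = -0.27334
y = ρ sin φ = 1.52436 × sin(100.33°) = 1.49965

-0.273 1.500 0.685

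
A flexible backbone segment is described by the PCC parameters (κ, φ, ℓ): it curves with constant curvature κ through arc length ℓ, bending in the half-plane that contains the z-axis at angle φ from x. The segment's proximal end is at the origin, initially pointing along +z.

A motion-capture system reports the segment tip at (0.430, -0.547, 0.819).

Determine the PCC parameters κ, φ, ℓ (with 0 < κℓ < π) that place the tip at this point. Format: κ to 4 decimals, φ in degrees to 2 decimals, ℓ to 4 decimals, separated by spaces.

ρ = √(x²+y²) = √(0.430² + -0.547²) = 0.69578
φ = atan2(y, x) mod 360° = atan2(-0.547, 0.430) = 308.1711°
|p|² = ρ² + z² = 0.69578² + 0.819² = 1.15487
κ = 2ρ / |p|² = 2×0.69578 / 1.15487 = 1.20495
θ = 2·atan2(ρ, z) = 2·atan2(0.69578, 0.819) = 1.40846 rad
ℓ = θ/κ = 1.40846/1.20495 = 1.16890

1.2049 308.17 1.1689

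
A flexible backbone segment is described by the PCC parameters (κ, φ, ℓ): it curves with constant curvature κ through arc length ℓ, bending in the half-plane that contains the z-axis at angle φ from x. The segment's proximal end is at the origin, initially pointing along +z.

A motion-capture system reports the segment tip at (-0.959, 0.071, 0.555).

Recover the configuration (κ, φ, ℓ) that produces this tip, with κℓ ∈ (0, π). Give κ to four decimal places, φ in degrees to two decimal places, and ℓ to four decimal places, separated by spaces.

ρ = √(x²+y²) = √(-0.959² + 0.071²) = 0.96162
φ = atan2(y, x) mod 360° = atan2(0.071, -0.959) = 175.7658°
|p|² = ρ² + z² = 0.96162² + 0.555² = 1.23275
κ = 2ρ / |p|² = 2×0.96162 / 1.23275 = 1.56013
θ = 2·atan2(ρ, z) = 2·atan2(0.96162, 0.555) = 2.09470 rad
ℓ = θ/κ = 2.09470/1.56013 = 1.34264

1.5601 175.77 1.3426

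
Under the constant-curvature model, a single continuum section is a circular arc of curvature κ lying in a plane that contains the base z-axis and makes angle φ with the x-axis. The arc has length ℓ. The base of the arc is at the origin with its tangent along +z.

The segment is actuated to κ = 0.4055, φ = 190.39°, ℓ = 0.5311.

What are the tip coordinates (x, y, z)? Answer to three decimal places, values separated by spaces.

-0.056 -0.010 0.527

θ = κ·ℓ = 0.4055 × 0.5311 = 0.21536 rad
ρ = (1 − cos θ)/κ = (1 − 0.97690)/0.4055 = 0.05697
z = sin θ / κ = 0.21370/0.4055 = 0.52700
x = ρ cos φ = 0.05697 × cos(190.39°) = -0.05603
y = ρ sin φ = 0.05697 × sin(190.39°) = -0.01027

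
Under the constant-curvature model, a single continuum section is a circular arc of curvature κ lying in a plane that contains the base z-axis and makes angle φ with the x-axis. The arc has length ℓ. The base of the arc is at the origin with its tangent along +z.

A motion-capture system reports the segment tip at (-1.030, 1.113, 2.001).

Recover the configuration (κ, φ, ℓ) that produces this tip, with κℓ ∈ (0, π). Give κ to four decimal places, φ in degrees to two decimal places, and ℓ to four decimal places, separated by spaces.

ρ = √(x²+y²) = √(-1.030² + 1.113²) = 1.51647
φ = atan2(y, x) mod 360° = atan2(1.113, -1.030) = 132.7820°
|p|² = ρ² + z² = 1.51647² + 2.001² = 6.30367
κ = 2ρ / |p|² = 2×1.51647 / 6.30367 = 0.48114
θ = 2·atan2(ρ, z) = 2·atan2(1.51647, 2.001) = 1.29702 rad
ℓ = θ/κ = 1.29702/0.48114 = 2.69573

0.4811 132.78 2.6957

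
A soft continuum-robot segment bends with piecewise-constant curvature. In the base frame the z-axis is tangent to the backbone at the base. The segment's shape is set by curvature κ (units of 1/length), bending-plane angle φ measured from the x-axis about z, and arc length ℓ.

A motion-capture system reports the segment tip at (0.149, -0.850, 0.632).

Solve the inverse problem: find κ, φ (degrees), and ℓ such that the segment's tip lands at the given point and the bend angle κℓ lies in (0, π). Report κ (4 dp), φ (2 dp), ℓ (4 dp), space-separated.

ρ = √(x²+y²) = √(0.149² + -0.850²) = 0.86296
φ = atan2(y, x) mod 360° = atan2(-0.850, 0.149) = 279.9426°
|p|² = ρ² + z² = 0.86296² + 0.632² = 1.14413
κ = 2ρ / |p|² = 2×0.86296 / 1.14413 = 1.50851
θ = 2·atan2(ρ, z) = 2·atan2(0.86296, 0.632) = 1.87736 rad
ℓ = θ/κ = 1.87736/1.50851 = 1.24451

1.5085 279.94 1.2445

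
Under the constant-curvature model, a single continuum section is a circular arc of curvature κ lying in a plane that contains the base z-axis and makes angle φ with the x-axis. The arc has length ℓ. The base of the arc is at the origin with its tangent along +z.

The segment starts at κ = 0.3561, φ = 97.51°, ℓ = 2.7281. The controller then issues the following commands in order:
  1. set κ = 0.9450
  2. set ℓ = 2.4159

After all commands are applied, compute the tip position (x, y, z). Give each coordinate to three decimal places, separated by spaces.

-0.229 1.735 0.801

initial: κ=0.3561, φ=97.51°, ℓ=2.7281
cmd 1: set κ=0.9450 → (κ,φ,ℓ)=(0.9450,97.51°,2.7281) → tip=(-0.2552,1.9360,0.5653)
cmd 2: set ℓ=2.4159 → (κ,φ,ℓ)=(0.9450,97.51°,2.4159) → tip=(-0.2287,1.7348,0.8010)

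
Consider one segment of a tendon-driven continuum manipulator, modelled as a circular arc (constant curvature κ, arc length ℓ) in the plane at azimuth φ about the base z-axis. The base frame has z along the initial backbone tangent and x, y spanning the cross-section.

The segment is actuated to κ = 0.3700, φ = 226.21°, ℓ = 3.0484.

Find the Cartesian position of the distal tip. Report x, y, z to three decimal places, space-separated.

-1.069 -1.115 2.442

θ = κ·ℓ = 0.3700 × 3.0484 = 1.12791 rad
ρ = (1 − cos θ)/κ = (1 − 0.42855)/0.3700 = 1.54446
z = sin θ / κ = 0.90352/0.3700 = 2.44194
x = ρ cos φ = 1.54446 × cos(226.21°) = -1.06879
y = ρ sin φ = 1.54446 × sin(226.21°) = -1.11491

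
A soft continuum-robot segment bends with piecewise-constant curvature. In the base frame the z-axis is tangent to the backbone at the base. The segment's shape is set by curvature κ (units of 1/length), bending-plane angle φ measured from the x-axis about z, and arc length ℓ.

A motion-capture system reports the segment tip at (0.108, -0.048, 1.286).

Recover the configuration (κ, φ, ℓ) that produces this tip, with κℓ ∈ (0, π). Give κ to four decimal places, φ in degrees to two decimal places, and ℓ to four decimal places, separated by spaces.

ρ = √(x²+y²) = √(0.108² + -0.048²) = 0.11819
φ = atan2(y, x) mod 360° = atan2(-0.048, 0.108) = 336.0375°
|p|² = ρ² + z² = 0.11819² + 1.286² = 1.66776
κ = 2ρ / |p|² = 2×0.11819 / 1.66776 = 0.14173
θ = 2·atan2(ρ, z) = 2·atan2(0.11819, 1.286) = 0.18329 rad
ℓ = θ/κ = 0.18329/0.14173 = 1.29323

0.1417 336.04 1.2932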